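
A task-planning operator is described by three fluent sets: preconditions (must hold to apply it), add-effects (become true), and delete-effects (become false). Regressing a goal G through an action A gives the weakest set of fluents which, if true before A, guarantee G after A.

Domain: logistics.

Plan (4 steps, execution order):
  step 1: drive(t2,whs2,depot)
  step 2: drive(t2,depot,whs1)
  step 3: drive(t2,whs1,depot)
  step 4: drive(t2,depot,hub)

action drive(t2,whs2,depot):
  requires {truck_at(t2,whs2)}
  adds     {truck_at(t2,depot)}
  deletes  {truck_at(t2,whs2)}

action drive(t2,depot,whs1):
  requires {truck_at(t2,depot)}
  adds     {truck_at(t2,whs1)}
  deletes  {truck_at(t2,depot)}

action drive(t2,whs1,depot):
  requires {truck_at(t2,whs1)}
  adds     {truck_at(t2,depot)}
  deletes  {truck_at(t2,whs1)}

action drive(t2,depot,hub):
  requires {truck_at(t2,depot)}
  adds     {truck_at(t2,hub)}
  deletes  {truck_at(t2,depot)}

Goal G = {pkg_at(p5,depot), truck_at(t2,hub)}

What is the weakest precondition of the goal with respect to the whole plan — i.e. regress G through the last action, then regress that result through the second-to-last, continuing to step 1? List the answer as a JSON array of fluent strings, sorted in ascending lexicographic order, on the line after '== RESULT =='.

Regress step by step:
  through step 4 (drive(t2,depot,hub)): drop {truck_at(t2,hub)}, keep {pkg_at(p5,depot)}, require {truck_at(t2,depot)}
    → {pkg_at(p5,depot), truck_at(t2,depot)}
  through step 3 (drive(t2,whs1,depot)): drop {truck_at(t2,depot)}, keep {pkg_at(p5,depot)}, require {truck_at(t2,whs1)}
    → {pkg_at(p5,depot), truck_at(t2,whs1)}
  through step 2 (drive(t2,depot,whs1)): drop {truck_at(t2,whs1)}, keep {pkg_at(p5,depot)}, require {truck_at(t2,depot)}
    → {pkg_at(p5,depot), truck_at(t2,depot)}
  through step 1 (drive(t2,whs2,depot)): drop {truck_at(t2,depot)}, keep {pkg_at(p5,depot)}, require {truck_at(t2,whs2)}
    → {pkg_at(p5,depot), truck_at(t2,whs2)}

== RESULT ==
["pkg_at(p5,depot)", "truck_at(t2,whs2)"]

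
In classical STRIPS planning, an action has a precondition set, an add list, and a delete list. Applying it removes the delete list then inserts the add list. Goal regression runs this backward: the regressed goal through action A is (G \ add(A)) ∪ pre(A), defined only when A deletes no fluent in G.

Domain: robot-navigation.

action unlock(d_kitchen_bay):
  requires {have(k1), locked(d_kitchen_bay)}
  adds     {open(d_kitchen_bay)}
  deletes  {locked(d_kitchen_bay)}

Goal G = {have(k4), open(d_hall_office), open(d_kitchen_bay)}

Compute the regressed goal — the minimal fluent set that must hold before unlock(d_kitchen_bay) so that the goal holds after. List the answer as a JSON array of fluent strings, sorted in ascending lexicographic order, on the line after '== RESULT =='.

Regress:
  G ∩ del = {}  (empty — regression defined)
  G \ add = {have(k4), open(d_hall_office), open(d_kitchen_bay)} \ {open(d_kitchen_bay)} = {have(k4), open(d_hall_office)}
  ∪ pre   = {have(k4), open(d_hall_office)} ∪ {have(k1), locked(d_kitchen_bay)}
          = {have(k1), have(k4), locked(d_kitchen_bay), open(d_hall_office)}

== RESULT ==
["have(k1)", "have(k4)", "locked(d_kitchen_bay)", "open(d_hall_office)"]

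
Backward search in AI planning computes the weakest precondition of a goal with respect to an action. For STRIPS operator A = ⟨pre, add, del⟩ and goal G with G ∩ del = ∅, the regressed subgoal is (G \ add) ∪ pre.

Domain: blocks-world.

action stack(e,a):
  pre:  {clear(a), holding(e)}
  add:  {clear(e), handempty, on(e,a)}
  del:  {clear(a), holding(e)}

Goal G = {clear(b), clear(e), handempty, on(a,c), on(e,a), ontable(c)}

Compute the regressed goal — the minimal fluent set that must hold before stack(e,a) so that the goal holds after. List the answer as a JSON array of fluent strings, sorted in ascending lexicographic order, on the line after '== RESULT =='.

Compute (G \ add) ∪ pre:
  G ∩ del = {}  (empty — regression defined)
  G \ add = {clear(b), clear(e), handempty, on(a,c), on(e,a), ontable(c)} \ {clear(e), handempty, on(e,a)} = {clear(b), on(a,c), ontable(c)}
  ∪ pre   = {clear(b), on(a,c), ontable(c)} ∪ {clear(a), holding(e)}
          = {clear(a), clear(b), holding(e), on(a,c), ontable(c)}

== RESULT ==
["clear(a)", "clear(b)", "holding(e)", "on(a,c)", "ontable(c)"]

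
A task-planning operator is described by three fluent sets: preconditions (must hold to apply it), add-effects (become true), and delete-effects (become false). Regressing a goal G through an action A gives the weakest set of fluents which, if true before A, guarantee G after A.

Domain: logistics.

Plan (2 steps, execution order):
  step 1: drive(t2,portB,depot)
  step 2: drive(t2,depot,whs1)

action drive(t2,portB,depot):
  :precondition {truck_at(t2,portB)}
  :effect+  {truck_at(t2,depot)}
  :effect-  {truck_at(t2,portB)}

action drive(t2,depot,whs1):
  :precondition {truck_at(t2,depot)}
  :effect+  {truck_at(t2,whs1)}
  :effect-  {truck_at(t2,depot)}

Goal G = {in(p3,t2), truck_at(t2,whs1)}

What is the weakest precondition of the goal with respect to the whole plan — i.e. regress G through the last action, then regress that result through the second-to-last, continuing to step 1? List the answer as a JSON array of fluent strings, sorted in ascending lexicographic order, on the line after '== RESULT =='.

Work backward from the goal:
  through step 2 (drive(t2,depot,whs1)): drop {truck_at(t2,whs1)}, keep {in(p3,t2)}, require {truck_at(t2,depot)}
    → {in(p3,t2), truck_at(t2,depot)}
  through step 1 (drive(t2,portB,depot)): drop {truck_at(t2,depot)}, keep {in(p3,t2)}, require {truck_at(t2,portB)}
    → {in(p3,t2), truck_at(t2,portB)}

== RESULT ==
["in(p3,t2)", "truck_at(t2,portB)"]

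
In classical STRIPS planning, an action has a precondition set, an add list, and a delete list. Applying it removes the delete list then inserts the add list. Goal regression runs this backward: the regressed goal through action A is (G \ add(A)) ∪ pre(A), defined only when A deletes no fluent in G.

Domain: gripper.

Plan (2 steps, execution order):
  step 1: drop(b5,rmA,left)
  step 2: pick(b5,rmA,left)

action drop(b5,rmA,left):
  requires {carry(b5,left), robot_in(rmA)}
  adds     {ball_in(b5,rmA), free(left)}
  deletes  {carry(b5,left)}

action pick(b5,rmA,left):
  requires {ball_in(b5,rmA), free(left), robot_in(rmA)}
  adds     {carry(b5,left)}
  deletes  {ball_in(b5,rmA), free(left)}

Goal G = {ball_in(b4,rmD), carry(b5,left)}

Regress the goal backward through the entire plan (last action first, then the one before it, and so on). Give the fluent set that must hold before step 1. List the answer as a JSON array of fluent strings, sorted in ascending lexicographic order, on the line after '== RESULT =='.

Regress step by step:
  through step 2 (pick(b5,rmA,left)): drop {carry(b5,left)}, keep {ball_in(b4,rmD)}, require {ball_in(b5,rmA), free(left), robot_in(rmA)}
    → {ball_in(b4,rmD), ball_in(b5,rmA), free(left), robot_in(rmA)}
  through step 1 (drop(b5,rmA,left)): drop {ball_in(b5,rmA), free(left)}, keep {ball_in(b4,rmD), robot_in(rmA)}, require {carry(b5,left), robot_in(rmA)}
    → {ball_in(b4,rmD), carry(b5,left), robot_in(rmA)}

== RESULT ==
["ball_in(b4,rmD)", "carry(b5,left)", "robot_in(rmA)"]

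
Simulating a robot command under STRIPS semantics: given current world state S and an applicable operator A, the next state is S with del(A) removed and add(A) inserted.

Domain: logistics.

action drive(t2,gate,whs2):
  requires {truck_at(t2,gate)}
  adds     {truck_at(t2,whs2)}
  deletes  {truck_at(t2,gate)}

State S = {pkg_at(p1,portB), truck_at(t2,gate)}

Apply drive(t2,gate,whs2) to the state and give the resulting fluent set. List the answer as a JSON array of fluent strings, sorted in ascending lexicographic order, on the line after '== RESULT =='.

Progress:
  pre ⊆ S: {truck_at(t2,gate)} ⊆ S  — applicable
  S \ del = {pkg_at(p1,portB)}
  ∪ add   = {pkg_at(p1,portB), truck_at(t2,whs2)}

== RESULT ==
["pkg_at(p1,portB)", "truck_at(t2,whs2)"]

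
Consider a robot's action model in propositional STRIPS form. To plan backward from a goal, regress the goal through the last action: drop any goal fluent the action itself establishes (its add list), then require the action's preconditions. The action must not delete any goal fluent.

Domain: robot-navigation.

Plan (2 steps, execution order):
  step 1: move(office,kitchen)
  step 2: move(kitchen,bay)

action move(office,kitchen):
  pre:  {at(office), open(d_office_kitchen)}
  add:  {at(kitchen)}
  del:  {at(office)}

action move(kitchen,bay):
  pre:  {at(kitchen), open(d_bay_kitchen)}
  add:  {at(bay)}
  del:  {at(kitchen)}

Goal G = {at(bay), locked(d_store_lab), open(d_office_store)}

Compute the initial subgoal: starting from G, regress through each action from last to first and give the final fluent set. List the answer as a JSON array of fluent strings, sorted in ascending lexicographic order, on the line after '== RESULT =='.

Regress step by step:
  through step 2 (move(kitchen,bay)): drop {at(bay)}, keep {locked(d_store_lab), open(d_office_store)}, require {at(kitchen), open(d_bay_kitchen)}
    → {at(kitchen), locked(d_store_lab), open(d_bay_kitchen), open(d_office_store)}
  through step 1 (move(office,kitchen)): drop {at(kitchen)}, keep {locked(d_store_lab), open(d_bay_kitchen), open(d_office_store)}, require {at(office), open(d_office_kitchen)}
    → {at(office), locked(d_store_lab), open(d_bay_kitchen), open(d_office_kitchen), open(d_office_store)}

== RESULT ==
["at(office)", "locked(d_store_lab)", "open(d_bay_kitchen)", "open(d_office_kitchen)", "open(d_office_store)"]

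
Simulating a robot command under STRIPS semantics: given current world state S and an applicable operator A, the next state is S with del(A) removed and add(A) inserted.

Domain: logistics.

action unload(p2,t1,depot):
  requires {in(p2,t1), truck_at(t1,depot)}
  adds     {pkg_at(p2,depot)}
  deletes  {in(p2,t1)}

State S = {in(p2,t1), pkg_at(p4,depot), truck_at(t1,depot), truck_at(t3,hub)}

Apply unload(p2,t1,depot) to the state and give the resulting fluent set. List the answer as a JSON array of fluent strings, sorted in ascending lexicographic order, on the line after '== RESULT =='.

Compute (S \ del) ∪ add:
  pre ⊆ S: {in(p2,t1), truck_at(t1,depot)} ⊆ S  — applicable
  S \ del = {pkg_at(p4,depot), truck_at(t1,depot), truck_at(t3,hub)}
  ∪ add   = {pkg_at(p2,depot), pkg_at(p4,depot), truck_at(t1,depot), truck_at(t3,hub)}

== RESULT ==
["pkg_at(p2,depot)", "pkg_at(p4,depot)", "truck_at(t1,depot)", "truck_at(t3,hub)"]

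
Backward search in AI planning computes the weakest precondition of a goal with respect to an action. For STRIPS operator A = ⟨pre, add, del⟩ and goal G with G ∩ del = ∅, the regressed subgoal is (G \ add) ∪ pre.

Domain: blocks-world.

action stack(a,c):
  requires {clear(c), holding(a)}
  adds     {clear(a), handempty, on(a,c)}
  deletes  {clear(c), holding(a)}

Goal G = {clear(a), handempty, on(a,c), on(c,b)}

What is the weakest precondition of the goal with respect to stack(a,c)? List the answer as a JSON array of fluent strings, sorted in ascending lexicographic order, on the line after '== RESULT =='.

Regress:
  G ∩ del = {}  (empty — regression defined)
  G \ add = {clear(a), handempty, on(a,c), on(c,b)} \ {clear(a), handempty, on(a,c)} = {on(c,b)}
  ∪ pre   = {on(c,b)} ∪ {clear(c), holding(a)}
          = {clear(c), holding(a), on(c,b)}

== RESULT ==
["clear(c)", "holding(a)", "on(c,b)"]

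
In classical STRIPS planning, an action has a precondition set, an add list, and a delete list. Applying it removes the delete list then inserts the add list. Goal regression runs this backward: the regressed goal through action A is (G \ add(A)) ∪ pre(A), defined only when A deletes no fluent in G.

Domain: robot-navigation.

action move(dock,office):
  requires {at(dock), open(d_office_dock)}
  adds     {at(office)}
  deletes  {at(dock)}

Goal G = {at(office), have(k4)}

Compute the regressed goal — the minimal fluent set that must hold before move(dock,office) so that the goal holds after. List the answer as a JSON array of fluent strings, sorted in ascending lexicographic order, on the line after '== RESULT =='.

Compute (G \ add) ∪ pre:
  G ∩ del = {}  (empty — regression defined)
  G \ add = {at(office), have(k4)} \ {at(office)} = {have(k4)}
  ∪ pre   = {have(k4)} ∪ {at(dock), open(d_office_dock)}
          = {at(dock), have(k4), open(d_office_dock)}

== RESULT ==
["at(dock)", "have(k4)", "open(d_office_dock)"]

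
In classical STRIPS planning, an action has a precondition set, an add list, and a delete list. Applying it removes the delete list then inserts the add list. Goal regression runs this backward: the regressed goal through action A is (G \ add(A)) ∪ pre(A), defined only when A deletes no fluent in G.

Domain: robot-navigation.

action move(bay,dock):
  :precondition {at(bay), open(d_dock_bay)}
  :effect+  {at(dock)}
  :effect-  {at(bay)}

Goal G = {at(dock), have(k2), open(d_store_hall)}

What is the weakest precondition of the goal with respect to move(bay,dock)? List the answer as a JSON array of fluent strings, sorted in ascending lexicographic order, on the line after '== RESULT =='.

Compute (G \ add) ∪ pre:
  G ∩ del = {}  (empty — regression defined)
  G \ add = {at(dock), have(k2), open(d_store_hall)} \ {at(dock)} = {have(k2), open(d_store_hall)}
  ∪ pre   = {have(k2), open(d_store_hall)} ∪ {at(bay), open(d_dock_bay)}
          = {at(bay), have(k2), open(d_dock_bay), open(d_store_hall)}

== RESULT ==
["at(bay)", "have(k2)", "open(d_dock_bay)", "open(d_store_hall)"]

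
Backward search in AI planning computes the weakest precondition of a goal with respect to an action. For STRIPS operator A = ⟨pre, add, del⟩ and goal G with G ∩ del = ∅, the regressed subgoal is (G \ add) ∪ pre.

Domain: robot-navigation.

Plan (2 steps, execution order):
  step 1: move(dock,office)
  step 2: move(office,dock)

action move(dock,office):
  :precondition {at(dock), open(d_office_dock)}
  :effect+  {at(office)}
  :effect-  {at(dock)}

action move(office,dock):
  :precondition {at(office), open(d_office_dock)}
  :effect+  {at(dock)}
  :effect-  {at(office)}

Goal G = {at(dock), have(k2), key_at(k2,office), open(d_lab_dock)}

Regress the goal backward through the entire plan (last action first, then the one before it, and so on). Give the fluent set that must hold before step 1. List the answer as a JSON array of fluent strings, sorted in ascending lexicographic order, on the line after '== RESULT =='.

Regress step by step:
  through step 2 (move(office,dock)): drop {at(dock)}, keep {have(k2), key_at(k2,office), open(d_lab_dock)}, require {at(office), open(d_office_dock)}
    → {at(office), have(k2), key_at(k2,office), open(d_lab_dock), open(d_office_dock)}
  through step 1 (move(dock,office)): drop {at(office)}, keep {have(k2), key_at(k2,office), open(d_lab_dock), open(d_office_dock)}, require {at(dock), open(d_office_dock)}
    → {at(dock), have(k2), key_at(k2,office), open(d_lab_dock), open(d_office_dock)}

== RESULT ==
["at(dock)", "have(k2)", "key_at(k2,office)", "open(d_lab_dock)", "open(d_office_dock)"]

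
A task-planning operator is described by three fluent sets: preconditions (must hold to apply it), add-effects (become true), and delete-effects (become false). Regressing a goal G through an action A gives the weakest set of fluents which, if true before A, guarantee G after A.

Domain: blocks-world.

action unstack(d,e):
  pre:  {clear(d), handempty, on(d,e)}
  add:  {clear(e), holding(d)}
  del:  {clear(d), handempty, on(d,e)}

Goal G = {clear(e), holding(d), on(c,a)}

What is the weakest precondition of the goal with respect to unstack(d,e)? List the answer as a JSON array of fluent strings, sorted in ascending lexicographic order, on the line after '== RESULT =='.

Regress:
  G ∩ del = {}  (empty — regression defined)
  G \ add = {clear(e), holding(d), on(c,a)} \ {clear(e), holding(d)} = {on(c,a)}
  ∪ pre   = {on(c,a)} ∪ {clear(d), handempty, on(d,e)}
          = {clear(d), handempty, on(c,a), on(d,e)}

== RESULT ==
["clear(d)", "handempty", "on(c,a)", "on(d,e)"]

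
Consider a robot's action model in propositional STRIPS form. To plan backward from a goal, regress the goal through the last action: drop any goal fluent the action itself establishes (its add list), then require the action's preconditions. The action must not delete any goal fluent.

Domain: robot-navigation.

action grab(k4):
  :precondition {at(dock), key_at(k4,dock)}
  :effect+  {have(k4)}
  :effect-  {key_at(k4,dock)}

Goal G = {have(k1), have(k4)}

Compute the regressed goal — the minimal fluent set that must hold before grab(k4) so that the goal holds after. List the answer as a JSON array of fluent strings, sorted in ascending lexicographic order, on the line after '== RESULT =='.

Compute (G \ add) ∪ pre:
  G ∩ del = {}  (empty — regression defined)
  G \ add = {have(k1), have(k4)} \ {have(k4)} = {have(k1)}
  ∪ pre   = {have(k1)} ∪ {at(dock), key_at(k4,dock)}
          = {at(dock), have(k1), key_at(k4,dock)}

== RESULT ==
["at(dock)", "have(k1)", "key_at(k4,dock)"]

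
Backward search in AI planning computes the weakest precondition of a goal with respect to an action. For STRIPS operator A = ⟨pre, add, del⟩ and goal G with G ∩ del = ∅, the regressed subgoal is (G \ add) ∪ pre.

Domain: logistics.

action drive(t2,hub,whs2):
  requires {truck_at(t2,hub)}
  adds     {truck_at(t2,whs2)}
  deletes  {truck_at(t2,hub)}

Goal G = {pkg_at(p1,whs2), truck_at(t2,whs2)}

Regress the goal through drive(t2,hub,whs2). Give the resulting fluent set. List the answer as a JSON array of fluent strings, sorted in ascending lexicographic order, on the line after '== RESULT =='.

Compute (G \ add) ∪ pre:
  G ∩ del = {}  (empty — regression defined)
  G \ add = {pkg_at(p1,whs2), truck_at(t2,whs2)} \ {truck_at(t2,whs2)} = {pkg_at(p1,whs2)}
  ∪ pre   = {pkg_at(p1,whs2)} ∪ {truck_at(t2,hub)}
          = {pkg_at(p1,whs2), truck_at(t2,hub)}

== RESULT ==
["pkg_at(p1,whs2)", "truck_at(t2,hub)"]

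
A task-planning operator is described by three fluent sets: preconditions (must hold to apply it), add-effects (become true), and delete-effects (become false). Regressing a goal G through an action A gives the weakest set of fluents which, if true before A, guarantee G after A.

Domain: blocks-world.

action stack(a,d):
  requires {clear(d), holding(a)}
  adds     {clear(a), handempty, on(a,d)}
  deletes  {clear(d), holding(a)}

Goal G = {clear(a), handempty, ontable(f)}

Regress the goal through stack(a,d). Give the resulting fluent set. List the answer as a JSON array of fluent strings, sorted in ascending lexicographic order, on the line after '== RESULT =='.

Regress:
  G ∩ del = {}  (empty — regression defined)
  G \ add = {clear(a), handempty, ontable(f)} \ {clear(a), handempty, on(a,d)} = {ontable(f)}
  ∪ pre   = {ontable(f)} ∪ {clear(d), holding(a)}
          = {clear(d), holding(a), ontable(f)}

== RESULT ==
["clear(d)", "holding(a)", "ontable(f)"]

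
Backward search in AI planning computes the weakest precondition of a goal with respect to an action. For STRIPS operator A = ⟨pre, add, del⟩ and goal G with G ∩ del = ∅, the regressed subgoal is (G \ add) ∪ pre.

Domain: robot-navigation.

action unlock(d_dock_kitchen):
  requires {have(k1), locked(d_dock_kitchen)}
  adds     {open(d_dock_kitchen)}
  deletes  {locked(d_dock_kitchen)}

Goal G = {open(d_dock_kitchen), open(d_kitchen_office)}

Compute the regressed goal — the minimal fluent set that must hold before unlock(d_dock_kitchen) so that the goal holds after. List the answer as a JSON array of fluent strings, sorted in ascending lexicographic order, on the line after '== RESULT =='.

Regress:
  G ∩ del = {}  (empty — regression defined)
  G \ add = {open(d_dock_kitchen), open(d_kitchen_office)} \ {open(d_dock_kitchen)} = {open(d_kitchen_office)}
  ∪ pre   = {open(d_kitchen_office)} ∪ {have(k1), locked(d_dock_kitchen)}
          = {have(k1), locked(d_dock_kitchen), open(d_kitchen_office)}

== RESULT ==
["have(k1)", "locked(d_dock_kitchen)", "open(d_kitchen_office)"]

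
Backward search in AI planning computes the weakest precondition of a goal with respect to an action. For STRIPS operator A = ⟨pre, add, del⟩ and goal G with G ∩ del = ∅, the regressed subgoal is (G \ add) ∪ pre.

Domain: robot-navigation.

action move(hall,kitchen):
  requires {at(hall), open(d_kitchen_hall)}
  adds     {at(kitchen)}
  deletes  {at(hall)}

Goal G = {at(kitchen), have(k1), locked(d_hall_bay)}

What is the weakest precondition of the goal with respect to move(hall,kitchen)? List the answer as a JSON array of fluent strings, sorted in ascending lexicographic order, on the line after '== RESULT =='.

Compute (G \ add) ∪ pre:
  G ∩ del = {}  (empty — regression defined)
  G \ add = {at(kitchen), have(k1), locked(d_hall_bay)} \ {at(kitchen)} = {have(k1), locked(d_hall_bay)}
  ∪ pre   = {have(k1), locked(d_hall_bay)} ∪ {at(hall), open(d_kitchen_hall)}
          = {at(hall), have(k1), locked(d_hall_bay), open(d_kitchen_hall)}

== RESULT ==
["at(hall)", "have(k1)", "locked(d_hall_bay)", "open(d_kitchen_hall)"]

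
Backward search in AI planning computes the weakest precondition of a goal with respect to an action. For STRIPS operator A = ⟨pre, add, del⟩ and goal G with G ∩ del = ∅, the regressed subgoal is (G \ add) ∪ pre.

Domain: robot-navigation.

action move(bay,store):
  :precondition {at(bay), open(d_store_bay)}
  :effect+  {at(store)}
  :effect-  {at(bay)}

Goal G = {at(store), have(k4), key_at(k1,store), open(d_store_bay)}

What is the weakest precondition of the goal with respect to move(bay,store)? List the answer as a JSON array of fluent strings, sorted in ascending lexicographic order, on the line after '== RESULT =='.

Compute (G \ add) ∪ pre:
  G ∩ del = {}  (empty — regression defined)
  G \ add = {at(store), have(k4), key_at(k1,store), open(d_store_bay)} \ {at(store)} = {have(k4), key_at(k1,store), open(d_store_bay)}
  ∪ pre   = {have(k4), key_at(k1,store), open(d_store_bay)} ∪ {at(bay), open(d_store_bay)}
          = {at(bay), have(k4), key_at(k1,store), open(d_store_bay)}

== RESULT ==
["at(bay)", "have(k4)", "key_at(k1,store)", "open(d_store_bay)"]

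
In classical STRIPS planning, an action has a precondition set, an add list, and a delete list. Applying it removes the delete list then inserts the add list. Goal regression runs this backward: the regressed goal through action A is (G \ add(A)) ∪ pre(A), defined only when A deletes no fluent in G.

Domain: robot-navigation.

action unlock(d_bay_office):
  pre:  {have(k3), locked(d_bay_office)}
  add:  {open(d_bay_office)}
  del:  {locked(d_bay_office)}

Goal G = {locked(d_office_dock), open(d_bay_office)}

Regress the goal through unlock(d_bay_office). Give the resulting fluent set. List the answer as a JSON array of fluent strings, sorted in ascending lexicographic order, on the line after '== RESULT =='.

Compute (G \ add) ∪ pre:
  G ∩ del = {}  (empty — regression defined)
  G \ add = {locked(d_office_dock), open(d_bay_office)} \ {open(d_bay_office)} = {locked(d_office_dock)}
  ∪ pre   = {locked(d_office_dock)} ∪ {have(k3), locked(d_bay_office)}
          = {have(k3), locked(d_bay_office), locked(d_office_dock)}

== RESULT ==
["have(k3)", "locked(d_bay_office)", "locked(d_office_dock)"]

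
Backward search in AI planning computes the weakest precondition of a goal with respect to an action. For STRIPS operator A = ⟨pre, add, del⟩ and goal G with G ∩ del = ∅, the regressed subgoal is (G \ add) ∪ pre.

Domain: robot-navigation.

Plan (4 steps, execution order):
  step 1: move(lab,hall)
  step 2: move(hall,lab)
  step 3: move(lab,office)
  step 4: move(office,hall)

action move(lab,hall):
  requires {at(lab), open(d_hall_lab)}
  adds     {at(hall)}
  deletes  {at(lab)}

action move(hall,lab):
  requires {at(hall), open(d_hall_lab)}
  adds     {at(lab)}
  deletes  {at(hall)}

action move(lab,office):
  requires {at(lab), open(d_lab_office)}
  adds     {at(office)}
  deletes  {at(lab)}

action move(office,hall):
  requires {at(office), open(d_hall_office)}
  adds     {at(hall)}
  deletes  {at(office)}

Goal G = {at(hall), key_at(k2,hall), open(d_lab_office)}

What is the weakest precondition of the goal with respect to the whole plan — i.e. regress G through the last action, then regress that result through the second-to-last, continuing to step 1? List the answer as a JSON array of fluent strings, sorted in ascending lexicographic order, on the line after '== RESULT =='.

Regress step by step:
  through step 4 (move(office,hall)): drop {at(hall)}, keep {key_at(k2,hall), open(d_lab_office)}, require {at(office), open(d_hall_office)}
    → {at(office), key_at(k2,hall), open(d_hall_office), open(d_lab_office)}
  through step 3 (move(lab,office)): drop {at(office)}, keep {key_at(k2,hall), open(d_hall_office), open(d_lab_office)}, require {at(lab), open(d_lab_office)}
    → {at(lab), key_at(k2,hall), open(d_hall_office), open(d_lab_office)}
  through step 2 (move(hall,lab)): drop {at(lab)}, keep {key_at(k2,hall), open(d_hall_office), open(d_lab_office)}, require {at(hall), open(d_hall_lab)}
    → {at(hall), key_at(k2,hall), open(d_hall_lab), open(d_hall_office), open(d_lab_office)}
  through step 1 (move(lab,hall)): drop {at(hall)}, keep {key_at(k2,hall), open(d_hall_lab), open(d_hall_office), open(d_lab_office)}, require {at(lab), open(d_hall_lab)}
    → {at(lab), key_at(k2,hall), open(d_hall_lab), open(d_hall_office), open(d_lab_office)}

== RESULT ==
["at(lab)", "key_at(k2,hall)", "open(d_hall_lab)", "open(d_hall_office)", "open(d_lab_office)"]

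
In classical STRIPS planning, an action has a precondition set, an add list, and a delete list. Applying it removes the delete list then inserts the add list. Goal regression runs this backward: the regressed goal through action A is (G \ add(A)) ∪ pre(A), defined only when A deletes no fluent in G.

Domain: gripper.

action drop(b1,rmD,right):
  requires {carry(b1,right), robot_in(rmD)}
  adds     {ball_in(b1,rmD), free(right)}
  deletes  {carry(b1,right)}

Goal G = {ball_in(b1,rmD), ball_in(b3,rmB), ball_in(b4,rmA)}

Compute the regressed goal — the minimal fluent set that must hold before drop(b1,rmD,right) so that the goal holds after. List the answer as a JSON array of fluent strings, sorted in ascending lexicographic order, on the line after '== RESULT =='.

Regress:
  G ∩ del = {}  (empty — regression defined)
  G \ add = {ball_in(b1,rmD), ball_in(b3,rmB), ball_in(b4,rmA)} \ {ball_in(b1,rmD), free(right)} = {ball_in(b3,rmB), ball_in(b4,rmA)}
  ∪ pre   = {ball_in(b3,rmB), ball_in(b4,rmA)} ∪ {carry(b1,right), robot_in(rmD)}
          = {ball_in(b3,rmB), ball_in(b4,rmA), carry(b1,right), robot_in(rmD)}

== RESULT ==
["ball_in(b3,rmB)", "ball_in(b4,rmA)", "carry(b1,right)", "robot_in(rmD)"]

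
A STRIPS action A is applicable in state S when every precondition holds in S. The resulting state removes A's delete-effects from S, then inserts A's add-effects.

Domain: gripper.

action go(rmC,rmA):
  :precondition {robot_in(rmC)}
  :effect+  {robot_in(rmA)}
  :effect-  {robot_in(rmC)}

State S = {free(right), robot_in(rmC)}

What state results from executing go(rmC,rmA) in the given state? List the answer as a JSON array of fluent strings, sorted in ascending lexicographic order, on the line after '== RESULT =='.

Compute (S \ del) ∪ add:
  pre ⊆ S: {robot_in(rmC)} ⊆ S  — applicable
  S \ del = {free(right)}
  ∪ add   = {free(right), robot_in(rmA)}

== RESULT ==
["free(right)", "robot_in(rmA)"]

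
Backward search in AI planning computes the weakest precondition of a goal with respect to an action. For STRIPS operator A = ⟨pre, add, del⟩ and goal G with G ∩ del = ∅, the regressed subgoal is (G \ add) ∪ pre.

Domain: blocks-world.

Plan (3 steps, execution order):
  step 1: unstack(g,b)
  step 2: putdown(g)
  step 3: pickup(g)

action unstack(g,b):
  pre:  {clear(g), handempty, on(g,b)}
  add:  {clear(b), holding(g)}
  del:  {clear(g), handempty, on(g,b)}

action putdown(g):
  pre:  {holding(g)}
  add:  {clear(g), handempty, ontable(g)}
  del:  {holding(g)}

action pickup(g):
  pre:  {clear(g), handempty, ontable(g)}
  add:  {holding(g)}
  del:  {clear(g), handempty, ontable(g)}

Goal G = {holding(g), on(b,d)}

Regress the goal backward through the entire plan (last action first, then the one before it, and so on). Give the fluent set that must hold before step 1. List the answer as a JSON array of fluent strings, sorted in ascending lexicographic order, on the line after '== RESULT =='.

Work backward from the goal:
  through step 3 (pickup(g)): drop {holding(g)}, keep {on(b,d)}, require {clear(g), handempty, ontable(g)}
    → {clear(g), handempty, on(b,d), ontable(g)}
  through step 2 (putdown(g)): drop {clear(g), handempty, ontable(g)}, keep {on(b,d)}, require {holding(g)}
    → {holding(g), on(b,d)}
  through step 1 (unstack(g,b)): drop {holding(g)}, keep {on(b,d)}, require {clear(g), handempty, on(g,b)}
    → {clear(g), handempty, on(b,d), on(g,b)}

== RESULT ==
["clear(g)", "handempty", "on(b,d)", "on(g,b)"]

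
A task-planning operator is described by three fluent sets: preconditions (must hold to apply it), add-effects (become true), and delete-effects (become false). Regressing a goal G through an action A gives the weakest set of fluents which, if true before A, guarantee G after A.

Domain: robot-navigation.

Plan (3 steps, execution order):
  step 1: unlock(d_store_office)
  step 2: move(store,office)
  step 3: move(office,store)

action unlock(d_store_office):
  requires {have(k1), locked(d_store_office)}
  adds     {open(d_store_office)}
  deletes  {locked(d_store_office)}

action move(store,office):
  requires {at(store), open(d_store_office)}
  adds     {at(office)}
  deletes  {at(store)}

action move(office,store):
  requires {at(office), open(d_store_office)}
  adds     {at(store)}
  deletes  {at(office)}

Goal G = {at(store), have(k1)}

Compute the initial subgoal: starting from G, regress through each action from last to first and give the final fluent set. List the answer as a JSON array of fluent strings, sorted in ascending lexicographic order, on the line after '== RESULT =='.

Regress step by step:
  through step 3 (move(office,store)): drop {at(store)}, keep {have(k1)}, require {at(office), open(d_store_office)}
    → {at(office), have(k1), open(d_store_office)}
  through step 2 (move(store,office)): drop {at(office)}, keep {have(k1), open(d_store_office)}, require {at(store), open(d_store_office)}
    → {at(store), have(k1), open(d_store_office)}
  through step 1 (unlock(d_store_office)): drop {open(d_store_office)}, keep {at(store), have(k1)}, require {have(k1), locked(d_store_office)}
    → {at(store), have(k1), locked(d_store_office)}

== RESULT ==
["at(store)", "have(k1)", "locked(d_store_office)"]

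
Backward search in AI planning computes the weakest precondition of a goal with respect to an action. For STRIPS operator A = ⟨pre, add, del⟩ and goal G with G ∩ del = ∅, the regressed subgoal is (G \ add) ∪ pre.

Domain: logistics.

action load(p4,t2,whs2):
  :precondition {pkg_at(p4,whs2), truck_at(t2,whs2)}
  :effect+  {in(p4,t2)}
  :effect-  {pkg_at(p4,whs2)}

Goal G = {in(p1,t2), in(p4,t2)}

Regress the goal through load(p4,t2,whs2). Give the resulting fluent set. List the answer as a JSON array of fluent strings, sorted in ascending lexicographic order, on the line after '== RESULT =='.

Regress:
  G ∩ del = {}  (empty — regression defined)
  G \ add = {in(p1,t2), in(p4,t2)} \ {in(p4,t2)} = {in(p1,t2)}
  ∪ pre   = {in(p1,t2)} ∪ {pkg_at(p4,whs2), truck_at(t2,whs2)}
          = {in(p1,t2), pkg_at(p4,whs2), truck_at(t2,whs2)}

== RESULT ==
["in(p1,t2)", "pkg_at(p4,whs2)", "truck_at(t2,whs2)"]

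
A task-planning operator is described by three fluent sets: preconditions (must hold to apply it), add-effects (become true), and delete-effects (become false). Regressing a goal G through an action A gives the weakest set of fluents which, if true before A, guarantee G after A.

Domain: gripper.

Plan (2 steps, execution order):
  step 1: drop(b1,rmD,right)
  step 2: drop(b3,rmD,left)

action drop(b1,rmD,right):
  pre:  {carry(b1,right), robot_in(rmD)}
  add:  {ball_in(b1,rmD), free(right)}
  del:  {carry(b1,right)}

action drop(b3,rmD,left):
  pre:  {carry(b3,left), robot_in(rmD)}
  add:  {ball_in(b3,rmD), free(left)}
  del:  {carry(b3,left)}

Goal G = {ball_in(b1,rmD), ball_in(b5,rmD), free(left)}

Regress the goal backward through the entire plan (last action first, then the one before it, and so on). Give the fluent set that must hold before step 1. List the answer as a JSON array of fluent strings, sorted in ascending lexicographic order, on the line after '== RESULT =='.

Work backward from the goal:
  through step 2 (drop(b3,rmD,left)): drop {free(left)}, keep {ball_in(b1,rmD), ball_in(b5,rmD)}, require {carry(b3,left), robot_in(rmD)}
    → {ball_in(b1,rmD), ball_in(b5,rmD), carry(b3,left), robot_in(rmD)}
  through step 1 (drop(b1,rmD,right)): drop {ball_in(b1,rmD)}, keep {ball_in(b5,rmD), carry(b3,left), robot_in(rmD)}, require {carry(b1,right), robot_in(rmD)}
    → {ball_in(b5,rmD), carry(b1,right), carry(b3,left), robot_in(rmD)}

== RESULT ==
["ball_in(b5,rmD)", "carry(b1,right)", "carry(b3,left)", "robot_in(rmD)"]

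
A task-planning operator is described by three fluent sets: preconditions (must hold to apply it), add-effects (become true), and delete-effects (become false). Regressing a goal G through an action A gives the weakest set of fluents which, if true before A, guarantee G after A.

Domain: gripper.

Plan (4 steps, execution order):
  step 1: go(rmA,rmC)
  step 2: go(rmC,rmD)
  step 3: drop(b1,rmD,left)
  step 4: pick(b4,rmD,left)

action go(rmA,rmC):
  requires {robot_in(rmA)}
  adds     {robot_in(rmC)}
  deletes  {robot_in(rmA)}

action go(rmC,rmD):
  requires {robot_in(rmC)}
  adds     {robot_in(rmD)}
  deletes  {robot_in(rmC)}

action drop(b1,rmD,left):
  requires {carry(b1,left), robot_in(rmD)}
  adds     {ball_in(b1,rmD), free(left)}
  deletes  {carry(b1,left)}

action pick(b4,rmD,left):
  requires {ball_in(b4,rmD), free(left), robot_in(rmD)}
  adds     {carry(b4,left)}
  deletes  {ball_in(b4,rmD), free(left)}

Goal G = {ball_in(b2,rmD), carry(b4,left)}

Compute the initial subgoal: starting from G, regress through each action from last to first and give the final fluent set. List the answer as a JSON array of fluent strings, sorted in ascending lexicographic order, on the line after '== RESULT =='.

Regress step by step:
  through step 4 (pick(b4,rmD,left)): drop {carry(b4,left)}, keep {ball_in(b2,rmD)}, require {ball_in(b4,rmD), free(left), robot_in(rmD)}
    → {ball_in(b2,rmD), ball_in(b4,rmD), free(left), robot_in(rmD)}
  through step 3 (drop(b1,rmD,left)): drop {free(left)}, keep {ball_in(b2,rmD), ball_in(b4,rmD), robot_in(rmD)}, require {carry(b1,left), robot_in(rmD)}
    → {ball_in(b2,rmD), ball_in(b4,rmD), carry(b1,left), robot_in(rmD)}
  through step 2 (go(rmC,rmD)): drop {robot_in(rmD)}, keep {ball_in(b2,rmD), ball_in(b4,rmD), carry(b1,left)}, require {robot_in(rmC)}
    → {ball_in(b2,rmD), ball_in(b4,rmD), carry(b1,left), robot_in(rmC)}
  through step 1 (go(rmA,rmC)): drop {robot_in(rmC)}, keep {ball_in(b2,rmD), ball_in(b4,rmD), carry(b1,left)}, require {robot_in(rmA)}
    → {ball_in(b2,rmD), ball_in(b4,rmD), carry(b1,left), robot_in(rmA)}

== RESULT ==
["ball_in(b2,rmD)", "ball_in(b4,rmD)", "carry(b1,left)", "robot_in(rmA)"]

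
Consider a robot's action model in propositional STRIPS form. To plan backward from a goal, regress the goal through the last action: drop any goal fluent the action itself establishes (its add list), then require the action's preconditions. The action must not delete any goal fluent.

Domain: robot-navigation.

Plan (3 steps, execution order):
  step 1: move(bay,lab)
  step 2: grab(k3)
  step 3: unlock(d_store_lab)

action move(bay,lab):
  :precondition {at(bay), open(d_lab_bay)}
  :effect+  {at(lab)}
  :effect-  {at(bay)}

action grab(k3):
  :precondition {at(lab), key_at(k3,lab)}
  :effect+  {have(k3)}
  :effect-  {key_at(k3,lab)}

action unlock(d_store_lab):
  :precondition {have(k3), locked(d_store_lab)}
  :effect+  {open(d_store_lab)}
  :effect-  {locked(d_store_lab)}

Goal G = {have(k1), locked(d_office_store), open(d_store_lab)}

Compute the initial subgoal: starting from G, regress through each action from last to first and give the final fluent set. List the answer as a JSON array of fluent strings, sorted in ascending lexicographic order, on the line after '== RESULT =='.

Work backward from the goal:
  through step 3 (unlock(d_store_lab)): drop {open(d_store_lab)}, keep {have(k1), locked(d_office_store)}, require {have(k3), locked(d_store_lab)}
    → {have(k1), have(k3), locked(d_office_store), locked(d_store_lab)}
  through step 2 (grab(k3)): drop {have(k3)}, keep {have(k1), locked(d_office_store), locked(d_store_lab)}, require {at(lab), key_at(k3,lab)}
    → {at(lab), have(k1), key_at(k3,lab), locked(d_office_store), locked(d_store_lab)}
  through step 1 (move(bay,lab)): drop {at(lab)}, keep {have(k1), key_at(k3,lab), locked(d_office_store), locked(d_store_lab)}, require {at(bay), open(d_lab_bay)}
    → {at(bay), have(k1), key_at(k3,lab), locked(d_office_store), locked(d_store_lab), open(d_lab_bay)}

== RESULT ==
["at(bay)", "have(k1)", "key_at(k3,lab)", "locked(d_office_store)", "locked(d_store_lab)", "open(d_lab_bay)"]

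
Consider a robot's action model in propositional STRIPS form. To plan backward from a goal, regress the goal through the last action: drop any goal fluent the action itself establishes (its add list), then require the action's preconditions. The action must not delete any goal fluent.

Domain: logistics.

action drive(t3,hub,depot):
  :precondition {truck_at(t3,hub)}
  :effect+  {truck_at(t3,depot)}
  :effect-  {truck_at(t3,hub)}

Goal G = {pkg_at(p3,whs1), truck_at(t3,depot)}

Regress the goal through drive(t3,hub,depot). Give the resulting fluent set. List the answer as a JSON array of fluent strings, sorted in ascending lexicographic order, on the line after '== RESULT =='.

Regress:
  G ∩ del = {}  (empty — regression defined)
  G \ add = {pkg_at(p3,whs1), truck_at(t3,depot)} \ {truck_at(t3,depot)} = {pkg_at(p3,whs1)}
  ∪ pre   = {pkg_at(p3,whs1)} ∪ {truck_at(t3,hub)}
          = {pkg_at(p3,whs1), truck_at(t3,hub)}

== RESULT ==
["pkg_at(p3,whs1)", "truck_at(t3,hub)"]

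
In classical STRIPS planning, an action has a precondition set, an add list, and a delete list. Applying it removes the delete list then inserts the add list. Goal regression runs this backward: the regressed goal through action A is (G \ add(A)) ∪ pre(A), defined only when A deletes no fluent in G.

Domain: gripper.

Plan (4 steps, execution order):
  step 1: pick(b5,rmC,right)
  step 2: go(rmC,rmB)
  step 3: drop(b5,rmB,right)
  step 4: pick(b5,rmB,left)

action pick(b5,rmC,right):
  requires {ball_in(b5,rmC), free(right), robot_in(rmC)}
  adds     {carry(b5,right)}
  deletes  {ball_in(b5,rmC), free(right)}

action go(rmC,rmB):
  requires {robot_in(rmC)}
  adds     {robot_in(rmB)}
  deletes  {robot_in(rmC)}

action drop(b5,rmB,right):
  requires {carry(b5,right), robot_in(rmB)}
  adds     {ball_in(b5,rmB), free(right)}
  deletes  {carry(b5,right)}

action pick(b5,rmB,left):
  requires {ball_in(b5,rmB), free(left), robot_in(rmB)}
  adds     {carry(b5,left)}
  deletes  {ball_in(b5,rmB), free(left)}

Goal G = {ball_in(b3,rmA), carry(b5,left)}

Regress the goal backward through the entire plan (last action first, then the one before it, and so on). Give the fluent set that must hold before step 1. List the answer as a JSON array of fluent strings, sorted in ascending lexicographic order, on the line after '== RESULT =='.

Regress step by step:
  through step 4 (pick(b5,rmB,left)): drop {carry(b5,left)}, keep {ball_in(b3,rmA)}, require {ball_in(b5,rmB), free(left), robot_in(rmB)}
    → {ball_in(b3,rmA), ball_in(b5,rmB), free(left), robot_in(rmB)}
  through step 3 (drop(b5,rmB,right)): drop {ball_in(b5,rmB)}, keep {ball_in(b3,rmA), free(left), robot_in(rmB)}, require {carry(b5,right), robot_in(rmB)}
    → {ball_in(b3,rmA), carry(b5,right), free(left), robot_in(rmB)}
  through step 2 (go(rmC,rmB)): drop {robot_in(rmB)}, keep {ball_in(b3,rmA), carry(b5,right), free(left)}, require {robot_in(rmC)}
    → {ball_in(b3,rmA), carry(b5,right), free(left), robot_in(rmC)}
  through step 1 (pick(b5,rmC,right)): drop {carry(b5,right)}, keep {ball_in(b3,rmA), free(left), robot_in(rmC)}, require {ball_in(b5,rmC), free(right), robot_in(rmC)}
    → {ball_in(b3,rmA), ball_in(b5,rmC), free(left), free(right), robot_in(rmC)}

== RESULT ==
["ball_in(b3,rmA)", "ball_in(b5,rmC)", "free(left)", "free(right)", "robot_in(rmC)"]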